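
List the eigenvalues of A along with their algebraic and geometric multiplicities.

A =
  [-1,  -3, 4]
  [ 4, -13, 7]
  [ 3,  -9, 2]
λ = -4: alg = 3, geom = 1

Step 1 — factor the characteristic polynomial to read off the algebraic multiplicities:
  χ_A(x) = (x + 4)^3

Step 2 — compute geometric multiplicities via the rank-nullity identity g(λ) = n − rank(A − λI):
  rank(A − (-4)·I) = 2, so dim ker(A − (-4)·I) = n − 2 = 1

Summary:
  λ = -4: algebraic multiplicity = 3, geometric multiplicity = 1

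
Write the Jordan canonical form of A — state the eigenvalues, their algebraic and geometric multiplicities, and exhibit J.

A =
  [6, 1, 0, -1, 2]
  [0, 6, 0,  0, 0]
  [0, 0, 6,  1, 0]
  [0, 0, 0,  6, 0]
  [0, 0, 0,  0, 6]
J_2(6) ⊕ J_2(6) ⊕ J_1(6)

The characteristic polynomial is
  det(x·I − A) = x^5 - 30*x^4 + 360*x^3 - 2160*x^2 + 6480*x - 7776 = (x - 6)^5

Eigenvalues and multiplicities (the geometric multiplicity of λ is n − rank(A − λI), which equals the number of Jordan blocks for λ):
  λ = 6: algebraic multiplicity = 5, geometric multiplicity = 3

Determining the block sizes for each eigenvalue:
  λ = 6: with am = 5 and gm = 3, the partition is not yet determined (e.g. several partitions of 5 into 3 parts exist). Let N = A − (6)·I. Computing rank(N^1) = 2, rank(N^2) = 0; the number of blocks of size ≥ j is rank(N^{j−1}) − rank(N^j), giving [3, 2]. So we have 2 block(s) of size 2, 1 block(s) of size 1 → block sizes [2, 2, 1]

Assembling the blocks gives a Jordan form
J =
  [6, 1, 0, 0, 0]
  [0, 6, 0, 0, 0]
  [0, 0, 6, 1, 0]
  [0, 0, 0, 6, 0]
  [0, 0, 0, 0, 6]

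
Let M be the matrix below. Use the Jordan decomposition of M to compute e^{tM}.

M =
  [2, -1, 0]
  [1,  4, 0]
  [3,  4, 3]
e^{tM} =
  [-t*exp(3*t) + exp(3*t), -t*exp(3*t), 0]
  [t*exp(3*t), t*exp(3*t) + exp(3*t), 0]
  [t^2*exp(3*t)/2 + 3*t*exp(3*t), t^2*exp(3*t)/2 + 4*t*exp(3*t), exp(3*t)]

Strategy: write M = P · J · P⁻¹ where J is a Jordan canonical form, so e^{tM} = P · e^{tJ} · P⁻¹, and e^{tJ} can be computed block-by-block.

M has Jordan form
J =
  [3, 1, 0]
  [0, 3, 1]
  [0, 0, 3]
(up to reordering of blocks).

Per-block formulas:
  For a 3×3 Jordan block J_3(3): exp(t · J_3(3)) = e^(3t)·(I + t·N + (t^2/2)·N^2), where N is the 3×3 nilpotent shift.

After assembling e^{tJ} and conjugating by P, we get:

e^{tM} =
  [-t*exp(3*t) + exp(3*t), -t*exp(3*t), 0]
  [t*exp(3*t), t*exp(3*t) + exp(3*t), 0]
  [t^2*exp(3*t)/2 + 3*t*exp(3*t), t^2*exp(3*t)/2 + 4*t*exp(3*t), exp(3*t)]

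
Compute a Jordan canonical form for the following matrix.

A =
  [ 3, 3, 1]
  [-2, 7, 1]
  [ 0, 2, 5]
J_3(5)

The characteristic polynomial is
  det(x·I − A) = x^3 - 15*x^2 + 75*x - 125 = (x - 5)^3

Eigenvalues and multiplicities (the geometric multiplicity of λ is n − rank(A − λI), which equals the number of Jordan blocks for λ):
  λ = 5: algebraic multiplicity = 3, geometric multiplicity = 1

Determining the block sizes for each eigenvalue:
  λ = 5: one block (gm = 1), so the single block has size am = 3 → block sizes [3]

Assembling the blocks gives a Jordan form
J =
  [5, 1, 0]
  [0, 5, 1]
  [0, 0, 5]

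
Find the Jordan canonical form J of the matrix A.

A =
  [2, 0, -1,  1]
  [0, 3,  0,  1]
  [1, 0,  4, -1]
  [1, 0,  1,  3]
J_3(3) ⊕ J_1(3)

The characteristic polynomial is
  det(x·I − A) = x^4 - 12*x^3 + 54*x^2 - 108*x + 81 = (x - 3)^4

Eigenvalues and multiplicities (the geometric multiplicity of λ is n − rank(A − λI), which equals the number of Jordan blocks for λ):
  λ = 3: algebraic multiplicity = 4, geometric multiplicity = 2

Determining the block sizes for each eigenvalue:
  λ = 3: with am = 4 and gm = 2, the partition is not yet determined (e.g. several partitions of 4 into 2 parts exist). Let N = A − (3)·I. Computing rank(N^1) = 2, rank(N^2) = 1, rank(N^3) = 0; the number of blocks of size ≥ j is rank(N^{j−1}) − rank(N^j), giving [2, 1, 1]. So we have 1 block(s) of size 3, 1 block(s) of size 1 → block sizes [3, 1]

Assembling the blocks gives a Jordan form
J =
  [3, 1, 0, 0]
  [0, 3, 1, 0]
  [0, 0, 3, 0]
  [0, 0, 0, 3]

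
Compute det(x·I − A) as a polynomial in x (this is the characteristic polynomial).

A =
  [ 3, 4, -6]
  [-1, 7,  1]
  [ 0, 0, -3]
x^3 - 7*x^2 - 5*x + 75

Expanding det(x·I − A) (e.g. by cofactor expansion or by noting that A is similar to its Jordan form J, which has the same characteristic polynomial as A) gives
  χ_A(x) = x^3 - 7*x^2 - 5*x + 75
which factors as (x - 5)^2*(x + 3). The eigenvalues (with algebraic multiplicities) are λ = -3 with multiplicity 1, λ = 5 with multiplicity 2.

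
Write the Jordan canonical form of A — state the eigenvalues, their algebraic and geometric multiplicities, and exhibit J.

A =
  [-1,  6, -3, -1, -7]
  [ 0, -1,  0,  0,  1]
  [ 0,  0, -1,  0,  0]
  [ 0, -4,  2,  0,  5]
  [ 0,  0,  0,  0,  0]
J_2(-1) ⊕ J_1(-1) ⊕ J_2(0)

The characteristic polynomial is
  det(x·I − A) = x^5 + 3*x^4 + 3*x^3 + x^2 = x^2*(x + 1)^3

Eigenvalues and multiplicities (the geometric multiplicity of λ is n − rank(A − λI), which equals the number of Jordan blocks for λ):
  λ = -1: algebraic multiplicity = 3, geometric multiplicity = 2
  λ = 0: algebraic multiplicity = 2, geometric multiplicity = 1

Determining the block sizes for each eigenvalue:
  λ = -1: 2 blocks summing to 3 forces exactly one block of size 2 and the rest size 1 → block sizes [2, 1]
  λ = 0: one block (gm = 1), so the single block has size am = 2 → block sizes [2]

Assembling the blocks gives a Jordan form
J =
  [-1,  1,  0, 0, 0]
  [ 0, -1,  0, 0, 0]
  [ 0,  0, -1, 0, 0]
  [ 0,  0,  0, 0, 1]
  [ 0,  0,  0, 0, 0]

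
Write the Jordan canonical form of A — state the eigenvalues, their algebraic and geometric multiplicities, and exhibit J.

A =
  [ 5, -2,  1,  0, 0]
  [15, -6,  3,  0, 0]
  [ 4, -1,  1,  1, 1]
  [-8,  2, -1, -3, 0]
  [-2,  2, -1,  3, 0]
J_1(-3) ⊕ J_3(0) ⊕ J_1(0)

The characteristic polynomial is
  det(x·I − A) = x^5 + 3*x^4 = x^4*(x + 3)

Eigenvalues and multiplicities (the geometric multiplicity of λ is n − rank(A − λI), which equals the number of Jordan blocks for λ):
  λ = -3: algebraic multiplicity = 1, geometric multiplicity = 1
  λ = 0: algebraic multiplicity = 4, geometric multiplicity = 2

Determining the block sizes for each eigenvalue:
  λ = -3: one block (gm = 1), so the single block has size am = 1 → block sizes [1]
  λ = 0: with am = 4 and gm = 2, the partition is not yet determined (e.g. several partitions of 4 into 2 parts exist). Let N = A − (0)·I. Computing rank(N^1) = 3, rank(N^2) = 2, rank(N^3) = 1; the number of blocks of size ≥ j is rank(N^{j−1}) − rank(N^j), giving [2, 1, 1]. So we have 1 block(s) of size 3, 1 block(s) of size 1 → block sizes [3, 1]

Assembling the blocks gives a Jordan form
J =
  [-3, 0, 0, 0, 0]
  [ 0, 0, 1, 0, 0]
  [ 0, 0, 0, 1, 0]
  [ 0, 0, 0, 0, 0]
  [ 0, 0, 0, 0, 0]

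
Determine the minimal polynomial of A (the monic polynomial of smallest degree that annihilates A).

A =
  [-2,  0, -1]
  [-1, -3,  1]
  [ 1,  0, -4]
x^2 + 6*x + 9

The characteristic polynomial is χ_A(x) = (x + 3)^3, so the eigenvalues are known. The minimal polynomial is
  m_A(x) = Π_λ (x − λ)^{k_λ}
where k_λ is the size of the *largest* Jordan block for λ (equivalently, the smallest k with (A − λI)^k v = 0 for every generalised eigenvector v of λ).

  λ = -3: largest Jordan block has size 2, contributing (x + 3)^2

So m_A(x) = (x + 3)^2 = x^2 + 6*x + 9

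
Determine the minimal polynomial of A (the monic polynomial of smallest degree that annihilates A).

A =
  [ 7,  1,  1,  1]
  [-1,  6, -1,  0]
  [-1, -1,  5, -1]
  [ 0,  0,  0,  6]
x^3 - 18*x^2 + 108*x - 216

The characteristic polynomial is χ_A(x) = (x - 6)^4, so the eigenvalues are known. The minimal polynomial is
  m_A(x) = Π_λ (x − λ)^{k_λ}
where k_λ is the size of the *largest* Jordan block for λ (equivalently, the smallest k with (A − λI)^k v = 0 for every generalised eigenvector v of λ).

  λ = 6: largest Jordan block has size 3, contributing (x − 6)^3

So m_A(x) = (x - 6)^3 = x^3 - 18*x^2 + 108*x - 216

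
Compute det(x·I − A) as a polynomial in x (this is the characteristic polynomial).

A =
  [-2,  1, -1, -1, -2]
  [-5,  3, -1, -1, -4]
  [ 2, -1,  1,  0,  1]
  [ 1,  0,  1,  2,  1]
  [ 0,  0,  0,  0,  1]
x^5 - 5*x^4 + 10*x^3 - 10*x^2 + 5*x - 1

Expanding det(x·I − A) (e.g. by cofactor expansion or by noting that A is similar to its Jordan form J, which has the same characteristic polynomial as A) gives
  χ_A(x) = x^5 - 5*x^4 + 10*x^3 - 10*x^2 + 5*x - 1
which factors as (x - 1)^5. The eigenvalues (with algebraic multiplicities) are λ = 1 with multiplicity 5.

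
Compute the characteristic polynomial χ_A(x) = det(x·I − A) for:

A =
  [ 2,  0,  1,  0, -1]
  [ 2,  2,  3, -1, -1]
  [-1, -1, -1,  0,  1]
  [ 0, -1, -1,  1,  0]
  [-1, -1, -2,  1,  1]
x^5 - 5*x^4 + 10*x^3 - 10*x^2 + 5*x - 1

Expanding det(x·I − A) (e.g. by cofactor expansion or by noting that A is similar to its Jordan form J, which has the same characteristic polynomial as A) gives
  χ_A(x) = x^5 - 5*x^4 + 10*x^3 - 10*x^2 + 5*x - 1
which factors as (x - 1)^5. The eigenvalues (with algebraic multiplicities) are λ = 1 with multiplicity 5.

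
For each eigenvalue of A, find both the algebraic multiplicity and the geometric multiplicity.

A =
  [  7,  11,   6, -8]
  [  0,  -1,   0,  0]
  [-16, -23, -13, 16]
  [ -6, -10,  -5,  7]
λ = -1: alg = 3, geom = 1; λ = 3: alg = 1, geom = 1

Step 1 — factor the characteristic polynomial to read off the algebraic multiplicities:
  χ_A(x) = (x - 3)*(x + 1)^3

Step 2 — compute geometric multiplicities via the rank-nullity identity g(λ) = n − rank(A − λI):
  rank(A − (-1)·I) = 3, so dim ker(A − (-1)·I) = n − 3 = 1
  rank(A − (3)·I) = 3, so dim ker(A − (3)·I) = n − 3 = 1

Summary:
  λ = -1: algebraic multiplicity = 3, geometric multiplicity = 1
  λ = 3: algebraic multiplicity = 1, geometric multiplicity = 1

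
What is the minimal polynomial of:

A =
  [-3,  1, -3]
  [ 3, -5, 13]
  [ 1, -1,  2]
x^3 + 6*x^2 + 12*x + 8

The characteristic polynomial is χ_A(x) = (x + 2)^3, so the eigenvalues are known. The minimal polynomial is
  m_A(x) = Π_λ (x − λ)^{k_λ}
where k_λ is the size of the *largest* Jordan block for λ (equivalently, the smallest k with (A − λI)^k v = 0 for every generalised eigenvector v of λ).

  λ = -2: largest Jordan block has size 3, contributing (x + 2)^3

So m_A(x) = (x + 2)^3 = x^3 + 6*x^2 + 12*x + 8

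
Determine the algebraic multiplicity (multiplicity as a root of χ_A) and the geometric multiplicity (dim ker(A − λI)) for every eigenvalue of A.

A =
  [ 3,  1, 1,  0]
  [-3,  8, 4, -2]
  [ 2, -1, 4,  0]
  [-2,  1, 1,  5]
λ = 5: alg = 4, geom = 2

Step 1 — factor the characteristic polynomial to read off the algebraic multiplicities:
  χ_A(x) = (x - 5)^4

Step 2 — compute geometric multiplicities via the rank-nullity identity g(λ) = n − rank(A − λI):
  rank(A − (5)·I) = 2, so dim ker(A − (5)·I) = n − 2 = 2

Summary:
  λ = 5: algebraic multiplicity = 4, geometric multiplicity = 2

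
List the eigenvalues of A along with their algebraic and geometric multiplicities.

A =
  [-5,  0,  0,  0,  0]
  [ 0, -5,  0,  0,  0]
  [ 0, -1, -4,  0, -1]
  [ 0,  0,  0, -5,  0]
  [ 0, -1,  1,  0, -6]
λ = -5: alg = 5, geom = 4

Step 1 — factor the characteristic polynomial to read off the algebraic multiplicities:
  χ_A(x) = (x + 5)^5

Step 2 — compute geometric multiplicities via the rank-nullity identity g(λ) = n − rank(A − λI):
  rank(A − (-5)·I) = 1, so dim ker(A − (-5)·I) = n − 1 = 4

Summary:
  λ = -5: algebraic multiplicity = 5, geometric multiplicity = 4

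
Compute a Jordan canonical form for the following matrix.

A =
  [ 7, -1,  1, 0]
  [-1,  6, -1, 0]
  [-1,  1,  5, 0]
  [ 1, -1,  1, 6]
J_3(6) ⊕ J_1(6)

The characteristic polynomial is
  det(x·I − A) = x^4 - 24*x^3 + 216*x^2 - 864*x + 1296 = (x - 6)^4

Eigenvalues and multiplicities (the geometric multiplicity of λ is n − rank(A − λI), which equals the number of Jordan blocks for λ):
  λ = 6: algebraic multiplicity = 4, geometric multiplicity = 2

Determining the block sizes for each eigenvalue:
  λ = 6: with am = 4 and gm = 2, the partition is not yet determined (e.g. several partitions of 4 into 2 parts exist). Let N = A − (6)·I. Computing rank(N^1) = 2, rank(N^2) = 1, rank(N^3) = 0; the number of blocks of size ≥ j is rank(N^{j−1}) − rank(N^j), giving [2, 1, 1]. So we have 1 block(s) of size 3, 1 block(s) of size 1 → block sizes [3, 1]

Assembling the blocks gives a Jordan form
J =
  [6, 1, 0, 0]
  [0, 6, 1, 0]
  [0, 0, 6, 0]
  [0, 0, 0, 6]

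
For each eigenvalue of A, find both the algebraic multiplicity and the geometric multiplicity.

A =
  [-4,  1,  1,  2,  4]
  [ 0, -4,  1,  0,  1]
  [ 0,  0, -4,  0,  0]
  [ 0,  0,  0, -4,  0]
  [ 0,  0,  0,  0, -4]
λ = -4: alg = 5, geom = 3

Step 1 — factor the characteristic polynomial to read off the algebraic multiplicities:
  χ_A(x) = (x + 4)^5

Step 2 — compute geometric multiplicities via the rank-nullity identity g(λ) = n − rank(A − λI):
  rank(A − (-4)·I) = 2, so dim ker(A − (-4)·I) = n − 2 = 3

Summary:
  λ = -4: algebraic multiplicity = 5, geometric multiplicity = 3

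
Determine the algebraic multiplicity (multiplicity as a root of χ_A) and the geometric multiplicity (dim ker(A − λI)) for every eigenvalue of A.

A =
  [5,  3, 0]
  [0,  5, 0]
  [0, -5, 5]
λ = 5: alg = 3, geom = 2

Step 1 — factor the characteristic polynomial to read off the algebraic multiplicities:
  χ_A(x) = (x - 5)^3

Step 2 — compute geometric multiplicities via the rank-nullity identity g(λ) = n − rank(A − λI):
  rank(A − (5)·I) = 1, so dim ker(A − (5)·I) = n − 1 = 2

Summary:
  λ = 5: algebraic multiplicity = 3, geometric multiplicity = 2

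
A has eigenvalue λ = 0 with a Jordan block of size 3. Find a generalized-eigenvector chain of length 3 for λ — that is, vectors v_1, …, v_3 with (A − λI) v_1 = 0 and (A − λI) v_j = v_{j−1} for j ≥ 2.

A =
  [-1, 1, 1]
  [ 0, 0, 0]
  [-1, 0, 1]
A Jordan chain for λ = 0 of length 3:
v_1 = (-1, 0, -1)ᵀ
v_2 = (1, 0, 0)ᵀ
v_3 = (0, 1, 0)ᵀ

Let N = A − (0)·I. We want v_3 with N^3 v_3 = 0 but N^2 v_3 ≠ 0; then v_{j-1} := N · v_j for j = 3, …, 2.

Pick v_3 = (0, 1, 0)ᵀ.
Then v_2 = N · v_3 = (1, 0, 0)ᵀ.
Then v_1 = N · v_2 = (-1, 0, -1)ᵀ.

Sanity check: (A − (0)·I) v_1 = (0, 0, 0)ᵀ = 0. ✓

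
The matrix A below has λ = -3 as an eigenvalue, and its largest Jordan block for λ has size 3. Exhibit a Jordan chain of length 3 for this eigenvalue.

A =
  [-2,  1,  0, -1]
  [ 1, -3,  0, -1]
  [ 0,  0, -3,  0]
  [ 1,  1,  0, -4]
A Jordan chain for λ = -3 of length 3:
v_1 = (1, 0, 0, 1)ᵀ
v_2 = (1, 1, 0, 1)ᵀ
v_3 = (1, 0, 0, 0)ᵀ

Let N = A − (-3)·I. We want v_3 with N^3 v_3 = 0 but N^2 v_3 ≠ 0; then v_{j-1} := N · v_j for j = 3, …, 2.

Pick v_3 = (1, 0, 0, 0)ᵀ.
Then v_2 = N · v_3 = (1, 1, 0, 1)ᵀ.
Then v_1 = N · v_2 = (1, 0, 0, 1)ᵀ.

Sanity check: (A − (-3)·I) v_1 = (0, 0, 0, 0)ᵀ = 0. ✓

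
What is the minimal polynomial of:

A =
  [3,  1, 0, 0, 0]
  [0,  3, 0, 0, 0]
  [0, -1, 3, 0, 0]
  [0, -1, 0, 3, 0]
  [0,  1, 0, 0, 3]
x^2 - 6*x + 9

The characteristic polynomial is χ_A(x) = (x - 3)^5, so the eigenvalues are known. The minimal polynomial is
  m_A(x) = Π_λ (x − λ)^{k_λ}
where k_λ is the size of the *largest* Jordan block for λ (equivalently, the smallest k with (A − λI)^k v = 0 for every generalised eigenvector v of λ).

  λ = 3: largest Jordan block has size 2, contributing (x − 3)^2

So m_A(x) = (x - 3)^2 = x^2 - 6*x + 9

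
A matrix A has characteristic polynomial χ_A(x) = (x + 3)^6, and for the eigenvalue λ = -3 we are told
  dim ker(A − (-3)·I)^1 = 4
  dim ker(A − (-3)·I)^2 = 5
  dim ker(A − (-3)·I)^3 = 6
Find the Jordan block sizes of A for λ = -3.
Block sizes for λ = -3: [3, 1, 1, 1]

From the dimensions of kernels of powers, the number of Jordan blocks of size at least j is d_j − d_{j−1} where d_j = dim ker(N^j) (with d_0 = 0). Computing the differences gives [4, 1, 1].
The number of blocks of size exactly k is (#blocks of size ≥ k) − (#blocks of size ≥ k + 1), so the partition is: 3 block(s) of size 1, 1 block(s) of size 3.
In nonincreasing order the block sizes are [3, 1, 1, 1].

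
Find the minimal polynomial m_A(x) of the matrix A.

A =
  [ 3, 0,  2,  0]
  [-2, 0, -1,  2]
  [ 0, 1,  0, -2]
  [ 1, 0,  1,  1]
x^3 - 3*x^2 + 3*x - 1

The characteristic polynomial is χ_A(x) = (x - 1)^4, so the eigenvalues are known. The minimal polynomial is
  m_A(x) = Π_λ (x − λ)^{k_λ}
where k_λ is the size of the *largest* Jordan block for λ (equivalently, the smallest k with (A − λI)^k v = 0 for every generalised eigenvector v of λ).

  λ = 1: largest Jordan block has size 3, contributing (x − 1)^3

So m_A(x) = (x - 1)^3 = x^3 - 3*x^2 + 3*x - 1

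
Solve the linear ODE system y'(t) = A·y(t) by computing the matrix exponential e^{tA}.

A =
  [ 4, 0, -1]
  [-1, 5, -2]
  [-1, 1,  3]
e^{tA} =
  [t^2*exp(4*t)/2 + exp(4*t), -t^2*exp(4*t)/2, t^2*exp(4*t)/2 - t*exp(4*t)]
  [t^2*exp(4*t)/2 - t*exp(4*t), -t^2*exp(4*t)/2 + t*exp(4*t) + exp(4*t), t^2*exp(4*t)/2 - 2*t*exp(4*t)]
  [-t*exp(4*t), t*exp(4*t), -t*exp(4*t) + exp(4*t)]

Strategy: write A = P · J · P⁻¹ where J is a Jordan canonical form, so e^{tA} = P · e^{tJ} · P⁻¹, and e^{tJ} can be computed block-by-block.

A has Jordan form
J =
  [4, 1, 0]
  [0, 4, 1]
  [0, 0, 4]
(up to reordering of blocks).

Per-block formulas:
  For a 3×3 Jordan block J_3(4): exp(t · J_3(4)) = e^(4t)·(I + t·N + (t^2/2)·N^2), where N is the 3×3 nilpotent shift.

After assembling e^{tJ} and conjugating by P, we get:

e^{tA} =
  [t^2*exp(4*t)/2 + exp(4*t), -t^2*exp(4*t)/2, t^2*exp(4*t)/2 - t*exp(4*t)]
  [t^2*exp(4*t)/2 - t*exp(4*t), -t^2*exp(4*t)/2 + t*exp(4*t) + exp(4*t), t^2*exp(4*t)/2 - 2*t*exp(4*t)]
  [-t*exp(4*t), t*exp(4*t), -t*exp(4*t) + exp(4*t)]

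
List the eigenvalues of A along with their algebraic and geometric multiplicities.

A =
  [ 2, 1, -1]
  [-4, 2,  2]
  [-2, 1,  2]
λ = 2: alg = 3, geom = 1

Step 1 — factor the characteristic polynomial to read off the algebraic multiplicities:
  χ_A(x) = (x - 2)^3

Step 2 — compute geometric multiplicities via the rank-nullity identity g(λ) = n − rank(A − λI):
  rank(A − (2)·I) = 2, so dim ker(A − (2)·I) = n − 2 = 1

Summary:
  λ = 2: algebraic multiplicity = 3, geometric multiplicity = 1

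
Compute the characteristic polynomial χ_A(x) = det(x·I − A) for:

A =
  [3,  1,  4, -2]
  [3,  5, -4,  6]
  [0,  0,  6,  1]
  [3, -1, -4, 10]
x^4 - 24*x^3 + 216*x^2 - 864*x + 1296

Expanding det(x·I − A) (e.g. by cofactor expansion or by noting that A is similar to its Jordan form J, which has the same characteristic polynomial as A) gives
  χ_A(x) = x^4 - 24*x^3 + 216*x^2 - 864*x + 1296
which factors as (x - 6)^4. The eigenvalues (with algebraic multiplicities) are λ = 6 with multiplicity 4.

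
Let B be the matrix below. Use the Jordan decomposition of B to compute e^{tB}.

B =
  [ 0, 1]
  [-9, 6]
e^{tB} =
  [-3*t*exp(3*t) + exp(3*t), t*exp(3*t)]
  [-9*t*exp(3*t), 3*t*exp(3*t) + exp(3*t)]

Strategy: write B = P · J · P⁻¹ where J is a Jordan canonical form, so e^{tB} = P · e^{tJ} · P⁻¹, and e^{tJ} can be computed block-by-block.

B has Jordan form
J =
  [3, 1]
  [0, 3]
(up to reordering of blocks).

Per-block formulas:
  For a 2×2 Jordan block J_2(3): exp(t · J_2(3)) = e^(3t)·(I + t·N), where N is the 2×2 nilpotent shift.

After assembling e^{tJ} and conjugating by P, we get:

e^{tB} =
  [-3*t*exp(3*t) + exp(3*t), t*exp(3*t)]
  [-9*t*exp(3*t), 3*t*exp(3*t) + exp(3*t)]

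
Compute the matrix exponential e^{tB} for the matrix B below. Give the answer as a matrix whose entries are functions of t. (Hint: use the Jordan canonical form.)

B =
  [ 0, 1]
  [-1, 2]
e^{tB} =
  [-t*exp(t) + exp(t), t*exp(t)]
  [-t*exp(t), t*exp(t) + exp(t)]

Strategy: write B = P · J · P⁻¹ where J is a Jordan canonical form, so e^{tB} = P · e^{tJ} · P⁻¹, and e^{tJ} can be computed block-by-block.

B has Jordan form
J =
  [1, 1]
  [0, 1]
(up to reordering of blocks).

Per-block formulas:
  For a 2×2 Jordan block J_2(1): exp(t · J_2(1)) = e^(1t)·(I + t·N), where N is the 2×2 nilpotent shift.

After assembling e^{tJ} and conjugating by P, we get:

e^{tB} =
  [-t*exp(t) + exp(t), t*exp(t)]
  [-t*exp(t), t*exp(t) + exp(t)]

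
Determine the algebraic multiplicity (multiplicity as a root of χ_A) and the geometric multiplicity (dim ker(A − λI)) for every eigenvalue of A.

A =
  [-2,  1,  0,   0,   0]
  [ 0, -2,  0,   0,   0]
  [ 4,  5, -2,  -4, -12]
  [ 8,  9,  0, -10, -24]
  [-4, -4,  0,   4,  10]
λ = -2: alg = 4, geom = 3; λ = 2: alg = 1, geom = 1

Step 1 — factor the characteristic polynomial to read off the algebraic multiplicities:
  χ_A(x) = (x - 2)*(x + 2)^4

Step 2 — compute geometric multiplicities via the rank-nullity identity g(λ) = n − rank(A − λI):
  rank(A − (-2)·I) = 2, so dim ker(A − (-2)·I) = n − 2 = 3
  rank(A − (2)·I) = 4, so dim ker(A − (2)·I) = n − 4 = 1

Summary:
  λ = -2: algebraic multiplicity = 4, geometric multiplicity = 3
  λ = 2: algebraic multiplicity = 1, geometric multiplicity = 1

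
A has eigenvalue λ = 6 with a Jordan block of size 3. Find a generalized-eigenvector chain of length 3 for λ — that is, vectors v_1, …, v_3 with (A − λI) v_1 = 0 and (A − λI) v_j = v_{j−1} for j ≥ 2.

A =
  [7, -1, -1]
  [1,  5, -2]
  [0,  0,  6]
A Jordan chain for λ = 6 of length 3:
v_1 = (1, 1, 0)ᵀ
v_2 = (-1, -2, 0)ᵀ
v_3 = (0, 0, 1)ᵀ

Let N = A − (6)·I. We want v_3 with N^3 v_3 = 0 but N^2 v_3 ≠ 0; then v_{j-1} := N · v_j for j = 3, …, 2.

Pick v_3 = (0, 0, 1)ᵀ.
Then v_2 = N · v_3 = (-1, -2, 0)ᵀ.
Then v_1 = N · v_2 = (1, 1, 0)ᵀ.

Sanity check: (A − (6)·I) v_1 = (0, 0, 0)ᵀ = 0. ✓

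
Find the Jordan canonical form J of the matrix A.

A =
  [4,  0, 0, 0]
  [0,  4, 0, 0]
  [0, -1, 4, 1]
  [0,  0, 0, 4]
J_2(4) ⊕ J_1(4) ⊕ J_1(4)

The characteristic polynomial is
  det(x·I − A) = x^4 - 16*x^3 + 96*x^2 - 256*x + 256 = (x - 4)^4

Eigenvalues and multiplicities (the geometric multiplicity of λ is n − rank(A − λI), which equals the number of Jordan blocks for λ):
  λ = 4: algebraic multiplicity = 4, geometric multiplicity = 3

Determining the block sizes for each eigenvalue:
  λ = 4: 3 blocks summing to 4 forces exactly one block of size 2 and the rest size 1 → block sizes [2, 1, 1]

Assembling the blocks gives a Jordan form
J =
  [4, 1, 0, 0]
  [0, 4, 0, 0]
  [0, 0, 4, 0]
  [0, 0, 0, 4]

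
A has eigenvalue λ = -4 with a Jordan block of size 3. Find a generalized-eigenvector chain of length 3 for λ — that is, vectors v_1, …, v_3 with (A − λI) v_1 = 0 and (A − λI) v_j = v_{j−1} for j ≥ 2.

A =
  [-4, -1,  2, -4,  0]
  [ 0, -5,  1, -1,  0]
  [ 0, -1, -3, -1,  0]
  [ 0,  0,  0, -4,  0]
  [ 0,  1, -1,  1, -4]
A Jordan chain for λ = -4 of length 3:
v_1 = (-1, 0, 0, 0, 0)ᵀ
v_2 = (-1, -1, -1, 0, 1)ᵀ
v_3 = (0, 1, 0, 0, 0)ᵀ

Let N = A − (-4)·I. We want v_3 with N^3 v_3 = 0 but N^2 v_3 ≠ 0; then v_{j-1} := N · v_j for j = 3, …, 2.

Pick v_3 = (0, 1, 0, 0, 0)ᵀ.
Then v_2 = N · v_3 = (-1, -1, -1, 0, 1)ᵀ.
Then v_1 = N · v_2 = (-1, 0, 0, 0, 0)ᵀ.

Sanity check: (A − (-4)·I) v_1 = (0, 0, 0, 0, 0)ᵀ = 0. ✓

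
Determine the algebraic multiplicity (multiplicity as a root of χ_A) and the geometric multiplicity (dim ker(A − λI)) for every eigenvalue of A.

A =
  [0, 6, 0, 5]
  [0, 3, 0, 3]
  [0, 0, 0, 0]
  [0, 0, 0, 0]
λ = 0: alg = 3, geom = 2; λ = 3: alg = 1, geom = 1

Step 1 — factor the characteristic polynomial to read off the algebraic multiplicities:
  χ_A(x) = x^3*(x - 3)

Step 2 — compute geometric multiplicities via the rank-nullity identity g(λ) = n − rank(A − λI):
  rank(A − (0)·I) = 2, so dim ker(A − (0)·I) = n − 2 = 2
  rank(A − (3)·I) = 3, so dim ker(A − (3)·I) = n − 3 = 1

Summary:
  λ = 0: algebraic multiplicity = 3, geometric multiplicity = 2
  λ = 3: algebraic multiplicity = 1, geometric multiplicity = 1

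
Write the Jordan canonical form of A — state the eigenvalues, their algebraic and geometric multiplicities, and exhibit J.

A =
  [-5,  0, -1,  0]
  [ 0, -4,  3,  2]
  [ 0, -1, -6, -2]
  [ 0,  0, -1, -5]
J_3(-5) ⊕ J_1(-5)

The characteristic polynomial is
  det(x·I − A) = x^4 + 20*x^3 + 150*x^2 + 500*x + 625 = (x + 5)^4

Eigenvalues and multiplicities (the geometric multiplicity of λ is n − rank(A − λI), which equals the number of Jordan blocks for λ):
  λ = -5: algebraic multiplicity = 4, geometric multiplicity = 2

Determining the block sizes for each eigenvalue:
  λ = -5: with am = 4 and gm = 2, the partition is not yet determined (e.g. several partitions of 4 into 2 parts exist). Let N = A − (-5)·I. Computing rank(N^1) = 2, rank(N^2) = 1, rank(N^3) = 0; the number of blocks of size ≥ j is rank(N^{j−1}) − rank(N^j), giving [2, 1, 1]. So we have 1 block(s) of size 3, 1 block(s) of size 1 → block sizes [3, 1]

Assembling the blocks gives a Jordan form
J =
  [-5,  1,  0,  0]
  [ 0, -5,  1,  0]
  [ 0,  0, -5,  0]
  [ 0,  0,  0, -5]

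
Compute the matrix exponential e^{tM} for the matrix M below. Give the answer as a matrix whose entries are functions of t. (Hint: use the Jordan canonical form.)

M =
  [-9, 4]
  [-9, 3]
e^{tM} =
  [-6*t*exp(-3*t) + exp(-3*t), 4*t*exp(-3*t)]
  [-9*t*exp(-3*t), 6*t*exp(-3*t) + exp(-3*t)]

Strategy: write M = P · J · P⁻¹ where J is a Jordan canonical form, so e^{tM} = P · e^{tJ} · P⁻¹, and e^{tJ} can be computed block-by-block.

M has Jordan form
J =
  [-3,  1]
  [ 0, -3]
(up to reordering of blocks).

Per-block formulas:
  For a 2×2 Jordan block J_2(-3): exp(t · J_2(-3)) = e^(-3t)·(I + t·N), where N is the 2×2 nilpotent shift.

After assembling e^{tJ} and conjugating by P, we get:

e^{tM} =
  [-6*t*exp(-3*t) + exp(-3*t), 4*t*exp(-3*t)]
  [-9*t*exp(-3*t), 6*t*exp(-3*t) + exp(-3*t)]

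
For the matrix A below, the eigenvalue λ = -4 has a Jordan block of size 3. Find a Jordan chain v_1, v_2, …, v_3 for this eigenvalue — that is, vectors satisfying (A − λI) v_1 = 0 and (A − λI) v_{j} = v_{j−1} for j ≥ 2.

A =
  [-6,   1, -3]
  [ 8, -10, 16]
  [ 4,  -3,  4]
A Jordan chain for λ = -4 of length 3:
v_1 = (1, -4, -2)ᵀ
v_2 = (1, -6, -3)ᵀ
v_3 = (0, 1, 0)ᵀ

Let N = A − (-4)·I. We want v_3 with N^3 v_3 = 0 but N^2 v_3 ≠ 0; then v_{j-1} := N · v_j for j = 3, …, 2.

Pick v_3 = (0, 1, 0)ᵀ.
Then v_2 = N · v_3 = (1, -6, -3)ᵀ.
Then v_1 = N · v_2 = (1, -4, -2)ᵀ.

Sanity check: (A − (-4)·I) v_1 = (0, 0, 0)ᵀ = 0. ✓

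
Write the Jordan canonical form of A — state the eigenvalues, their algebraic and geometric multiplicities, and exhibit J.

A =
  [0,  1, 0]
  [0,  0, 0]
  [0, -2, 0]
J_2(0) ⊕ J_1(0)

The characteristic polynomial is
  det(x·I − A) = x^3

Eigenvalues and multiplicities (the geometric multiplicity of λ is n − rank(A − λI), which equals the number of Jordan blocks for λ):
  λ = 0: algebraic multiplicity = 3, geometric multiplicity = 2

Determining the block sizes for each eigenvalue:
  λ = 0: 2 blocks summing to 3 forces exactly one block of size 2 and the rest size 1 → block sizes [2, 1]

Assembling the blocks gives a Jordan form
J =
  [0, 1, 0]
  [0, 0, 0]
  [0, 0, 0]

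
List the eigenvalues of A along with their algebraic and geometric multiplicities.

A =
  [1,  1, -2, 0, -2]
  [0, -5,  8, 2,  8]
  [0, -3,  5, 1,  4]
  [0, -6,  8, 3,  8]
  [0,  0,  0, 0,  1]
λ = 1: alg = 5, geom = 3

Step 1 — factor the characteristic polynomial to read off the algebraic multiplicities:
  χ_A(x) = (x - 1)^5

Step 2 — compute geometric multiplicities via the rank-nullity identity g(λ) = n − rank(A − λI):
  rank(A − (1)·I) = 2, so dim ker(A − (1)·I) = n − 2 = 3

Summary:
  λ = 1: algebraic multiplicity = 5, geometric multiplicity = 3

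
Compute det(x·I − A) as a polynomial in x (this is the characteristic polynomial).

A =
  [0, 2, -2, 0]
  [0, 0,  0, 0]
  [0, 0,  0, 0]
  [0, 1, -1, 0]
x^4

Expanding det(x·I − A) (e.g. by cofactor expansion or by noting that A is similar to its Jordan form J, which has the same characteristic polynomial as A) gives
  χ_A(x) = x^4
which factors as x^4. The eigenvalues (with algebraic multiplicities) are λ = 0 with multiplicity 4.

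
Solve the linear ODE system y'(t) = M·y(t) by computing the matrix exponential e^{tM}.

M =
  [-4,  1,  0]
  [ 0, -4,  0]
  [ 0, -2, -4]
e^{tM} =
  [exp(-4*t), t*exp(-4*t), 0]
  [0, exp(-4*t), 0]
  [0, -2*t*exp(-4*t), exp(-4*t)]

Strategy: write M = P · J · P⁻¹ where J is a Jordan canonical form, so e^{tM} = P · e^{tJ} · P⁻¹, and e^{tJ} can be computed block-by-block.

M has Jordan form
J =
  [-4,  1,  0]
  [ 0, -4,  0]
  [ 0,  0, -4]
(up to reordering of blocks).

Per-block formulas:
  For a 2×2 Jordan block J_2(-4): exp(t · J_2(-4)) = e^(-4t)·(I + t·N), where N is the 2×2 nilpotent shift.
  For a 1×1 block at λ = -4: exp(t · [-4]) = [e^(-4t)].

After assembling e^{tJ} and conjugating by P, we get:

e^{tM} =
  [exp(-4*t), t*exp(-4*t), 0]
  [0, exp(-4*t), 0]
  [0, -2*t*exp(-4*t), exp(-4*t)]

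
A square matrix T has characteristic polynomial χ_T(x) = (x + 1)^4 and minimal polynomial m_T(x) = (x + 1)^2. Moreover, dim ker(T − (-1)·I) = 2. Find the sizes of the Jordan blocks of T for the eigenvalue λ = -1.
Block sizes for λ = -1: [2, 2]

Step 1 — from the characteristic polynomial, algebraic multiplicity of λ = -1 is 4. From dim ker(T − (-1)·I) = 2, there are exactly 2 Jordan blocks for λ = -1.
Step 2 — from the minimal polynomial, the factor (x + 1)^2 tells us the largest block for λ = -1 has size 2.
Step 3 — with total size 4, 2 blocks, and largest block 2, the block sizes (in nonincreasing order) are [2, 2].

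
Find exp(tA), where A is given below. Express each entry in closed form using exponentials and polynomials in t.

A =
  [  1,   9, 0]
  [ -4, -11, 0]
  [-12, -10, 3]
e^{tA} =
  [6*t*exp(-5*t) + exp(-5*t), 9*t*exp(-5*t), 0]
  [-4*t*exp(-5*t), -6*t*exp(-5*t) + exp(-5*t), 0]
  [4*t*exp(-5*t) - 2*exp(3*t) + 2*exp(-5*t), 6*t*exp(-5*t) - 2*exp(3*t) + 2*exp(-5*t), exp(3*t)]

Strategy: write A = P · J · P⁻¹ where J is a Jordan canonical form, so e^{tA} = P · e^{tJ} · P⁻¹, and e^{tJ} can be computed block-by-block.

A has Jordan form
J =
  [-5,  1, 0]
  [ 0, -5, 0]
  [ 0,  0, 3]
(up to reordering of blocks).

Per-block formulas:
  For a 1×1 block at λ = 3: exp(t · [3]) = [e^(3t)].
  For a 2×2 Jordan block J_2(-5): exp(t · J_2(-5)) = e^(-5t)·(I + t·N), where N is the 2×2 nilpotent shift.

After assembling e^{tJ} and conjugating by P, we get:

e^{tA} =
  [6*t*exp(-5*t) + exp(-5*t), 9*t*exp(-5*t), 0]
  [-4*t*exp(-5*t), -6*t*exp(-5*t) + exp(-5*t), 0]
  [4*t*exp(-5*t) - 2*exp(3*t) + 2*exp(-5*t), 6*t*exp(-5*t) - 2*exp(3*t) + 2*exp(-5*t), exp(3*t)]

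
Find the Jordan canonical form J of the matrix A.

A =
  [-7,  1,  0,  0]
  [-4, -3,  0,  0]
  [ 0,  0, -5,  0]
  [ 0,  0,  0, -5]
J_2(-5) ⊕ J_1(-5) ⊕ J_1(-5)

The characteristic polynomial is
  det(x·I − A) = x^4 + 20*x^3 + 150*x^2 + 500*x + 625 = (x + 5)^4

Eigenvalues and multiplicities (the geometric multiplicity of λ is n − rank(A − λI), which equals the number of Jordan blocks for λ):
  λ = -5: algebraic multiplicity = 4, geometric multiplicity = 3

Determining the block sizes for each eigenvalue:
  λ = -5: 3 blocks summing to 4 forces exactly one block of size 2 and the rest size 1 → block sizes [2, 1, 1]

Assembling the blocks gives a Jordan form
J =
  [-5,  1,  0,  0]
  [ 0, -5,  0,  0]
  [ 0,  0, -5,  0]
  [ 0,  0,  0, -5]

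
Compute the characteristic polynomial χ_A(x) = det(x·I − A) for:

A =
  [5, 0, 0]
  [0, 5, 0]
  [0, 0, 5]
x^3 - 15*x^2 + 75*x - 125

Expanding det(x·I − A) (e.g. by cofactor expansion or by noting that A is similar to its Jordan form J, which has the same characteristic polynomial as A) gives
  χ_A(x) = x^3 - 15*x^2 + 75*x - 125
which factors as (x - 5)^3. The eigenvalues (with algebraic multiplicities) are λ = 5 with multiplicity 3.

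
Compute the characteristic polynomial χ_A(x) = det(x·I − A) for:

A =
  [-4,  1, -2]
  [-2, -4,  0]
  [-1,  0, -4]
x^3 + 12*x^2 + 48*x + 64

Expanding det(x·I − A) (e.g. by cofactor expansion or by noting that A is similar to its Jordan form J, which has the same characteristic polynomial as A) gives
  χ_A(x) = x^3 + 12*x^2 + 48*x + 64
which factors as (x + 4)^3. The eigenvalues (with algebraic multiplicities) are λ = -4 with multiplicity 3.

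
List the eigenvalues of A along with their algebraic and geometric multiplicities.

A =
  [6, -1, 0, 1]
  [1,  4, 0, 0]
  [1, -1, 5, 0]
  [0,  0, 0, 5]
λ = 5: alg = 4, geom = 2

Step 1 — factor the characteristic polynomial to read off the algebraic multiplicities:
  χ_A(x) = (x - 5)^4

Step 2 — compute geometric multiplicities via the rank-nullity identity g(λ) = n − rank(A − λI):
  rank(A − (5)·I) = 2, so dim ker(A − (5)·I) = n − 2 = 2

Summary:
  λ = 5: algebraic multiplicity = 4, geometric multiplicity = 2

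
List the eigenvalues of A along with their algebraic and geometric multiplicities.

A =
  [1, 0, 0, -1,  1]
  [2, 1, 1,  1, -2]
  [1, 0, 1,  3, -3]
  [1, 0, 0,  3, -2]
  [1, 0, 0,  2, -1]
λ = 1: alg = 5, geom = 2

Step 1 — factor the characteristic polynomial to read off the algebraic multiplicities:
  χ_A(x) = (x - 1)^5

Step 2 — compute geometric multiplicities via the rank-nullity identity g(λ) = n − rank(A − λI):
  rank(A − (1)·I) = 3, so dim ker(A − (1)·I) = n − 3 = 2

Summary:
  λ = 1: algebraic multiplicity = 5, geometric multiplicity = 2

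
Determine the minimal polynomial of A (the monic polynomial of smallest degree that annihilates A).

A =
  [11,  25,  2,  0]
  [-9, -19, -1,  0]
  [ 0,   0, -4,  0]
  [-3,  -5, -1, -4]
x^3 + 12*x^2 + 48*x + 64

The characteristic polynomial is χ_A(x) = (x + 4)^4, so the eigenvalues are known. The minimal polynomial is
  m_A(x) = Π_λ (x − λ)^{k_λ}
where k_λ is the size of the *largest* Jordan block for λ (equivalently, the smallest k with (A − λI)^k v = 0 for every generalised eigenvector v of λ).

  λ = -4: largest Jordan block has size 3, contributing (x + 4)^3

So m_A(x) = (x + 4)^3 = x^3 + 12*x^2 + 48*x + 64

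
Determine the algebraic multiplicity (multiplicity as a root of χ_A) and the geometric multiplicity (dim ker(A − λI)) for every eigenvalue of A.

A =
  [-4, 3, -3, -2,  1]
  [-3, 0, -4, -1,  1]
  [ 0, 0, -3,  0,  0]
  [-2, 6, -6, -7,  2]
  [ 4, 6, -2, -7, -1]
λ = -3: alg = 5, geom = 2

Step 1 — factor the characteristic polynomial to read off the algebraic multiplicities:
  χ_A(x) = (x + 3)^5

Step 2 — compute geometric multiplicities via the rank-nullity identity g(λ) = n − rank(A − λI):
  rank(A − (-3)·I) = 3, so dim ker(A − (-3)·I) = n − 3 = 2

Summary:
  λ = -3: algebraic multiplicity = 5, geometric multiplicity = 2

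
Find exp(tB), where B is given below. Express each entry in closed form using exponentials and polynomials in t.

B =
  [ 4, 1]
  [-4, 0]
e^{tB} =
  [2*t*exp(2*t) + exp(2*t), t*exp(2*t)]
  [-4*t*exp(2*t), -2*t*exp(2*t) + exp(2*t)]

Strategy: write B = P · J · P⁻¹ where J is a Jordan canonical form, so e^{tB} = P · e^{tJ} · P⁻¹, and e^{tJ} can be computed block-by-block.

B has Jordan form
J =
  [2, 1]
  [0, 2]
(up to reordering of blocks).

Per-block formulas:
  For a 2×2 Jordan block J_2(2): exp(t · J_2(2)) = e^(2t)·(I + t·N), where N is the 2×2 nilpotent shift.

After assembling e^{tJ} and conjugating by P, we get:

e^{tB} =
  [2*t*exp(2*t) + exp(2*t), t*exp(2*t)]
  [-4*t*exp(2*t), -2*t*exp(2*t) + exp(2*t)]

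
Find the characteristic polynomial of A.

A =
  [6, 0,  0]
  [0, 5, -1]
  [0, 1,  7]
x^3 - 18*x^2 + 108*x - 216

Expanding det(x·I − A) (e.g. by cofactor expansion or by noting that A is similar to its Jordan form J, which has the same characteristic polynomial as A) gives
  χ_A(x) = x^3 - 18*x^2 + 108*x - 216
which factors as (x - 6)^3. The eigenvalues (with algebraic multiplicities) are λ = 6 with multiplicity 3.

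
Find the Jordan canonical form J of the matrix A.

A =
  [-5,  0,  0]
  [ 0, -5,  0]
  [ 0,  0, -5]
J_1(-5) ⊕ J_1(-5) ⊕ J_1(-5)

The characteristic polynomial is
  det(x·I − A) = x^3 + 15*x^2 + 75*x + 125 = (x + 5)^3

Eigenvalues and multiplicities (the geometric multiplicity of λ is n − rank(A − λI), which equals the number of Jordan blocks for λ):
  λ = -5: algebraic multiplicity = 3, geometric multiplicity = 3

Determining the block sizes for each eigenvalue:
  λ = -5: gm = am = 3, so every block has size 1 → block sizes [1, 1, 1]

Assembling the blocks gives a Jordan form
J =
  [-5,  0,  0]
  [ 0, -5,  0]
  [ 0,  0, -5]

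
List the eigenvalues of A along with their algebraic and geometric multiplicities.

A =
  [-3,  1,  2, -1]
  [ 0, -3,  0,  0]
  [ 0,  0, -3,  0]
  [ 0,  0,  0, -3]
λ = -3: alg = 4, geom = 3

Step 1 — factor the characteristic polynomial to read off the algebraic multiplicities:
  χ_A(x) = (x + 3)^4

Step 2 — compute geometric multiplicities via the rank-nullity identity g(λ) = n − rank(A − λI):
  rank(A − (-3)·I) = 1, so dim ker(A − (-3)·I) = n − 1 = 3

Summary:
  λ = -3: algebraic multiplicity = 4, geometric multiplicity = 3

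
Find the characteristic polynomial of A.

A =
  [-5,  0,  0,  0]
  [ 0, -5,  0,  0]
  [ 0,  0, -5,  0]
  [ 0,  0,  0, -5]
x^4 + 20*x^3 + 150*x^2 + 500*x + 625

Expanding det(x·I − A) (e.g. by cofactor expansion or by noting that A is similar to its Jordan form J, which has the same characteristic polynomial as A) gives
  χ_A(x) = x^4 + 20*x^3 + 150*x^2 + 500*x + 625
which factors as (x + 5)^4. The eigenvalues (with algebraic multiplicities) are λ = -5 with multiplicity 4.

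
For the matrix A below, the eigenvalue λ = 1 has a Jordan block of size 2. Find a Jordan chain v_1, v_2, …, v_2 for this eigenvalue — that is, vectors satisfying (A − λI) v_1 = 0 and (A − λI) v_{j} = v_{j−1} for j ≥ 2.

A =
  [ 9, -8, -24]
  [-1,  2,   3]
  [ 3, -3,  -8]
A Jordan chain for λ = 1 of length 2:
v_1 = (8, -1, 3)ᵀ
v_2 = (1, 0, 0)ᵀ

Let N = A − (1)·I. We want v_2 with N^2 v_2 = 0 but N^1 v_2 ≠ 0; then v_{j-1} := N · v_j for j = 2, …, 2.

Pick v_2 = (1, 0, 0)ᵀ.
Then v_1 = N · v_2 = (8, -1, 3)ᵀ.

Sanity check: (A − (1)·I) v_1 = (0, 0, 0)ᵀ = 0. ✓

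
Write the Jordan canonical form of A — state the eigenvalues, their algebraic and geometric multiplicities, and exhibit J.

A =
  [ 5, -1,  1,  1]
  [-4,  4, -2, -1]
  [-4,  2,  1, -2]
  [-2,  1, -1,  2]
J_3(3) ⊕ J_1(3)

The characteristic polynomial is
  det(x·I − A) = x^4 - 12*x^3 + 54*x^2 - 108*x + 81 = (x - 3)^4

Eigenvalues and multiplicities (the geometric multiplicity of λ is n − rank(A − λI), which equals the number of Jordan blocks for λ):
  λ = 3: algebraic multiplicity = 4, geometric multiplicity = 2

Determining the block sizes for each eigenvalue:
  λ = 3: with am = 4 and gm = 2, the partition is not yet determined (e.g. several partitions of 4 into 2 parts exist). Let N = A − (3)·I. Computing rank(N^1) = 2, rank(N^2) = 1, rank(N^3) = 0; the number of blocks of size ≥ j is rank(N^{j−1}) − rank(N^j), giving [2, 1, 1]. So we have 1 block(s) of size 3, 1 block(s) of size 1 → block sizes [3, 1]

Assembling the blocks gives a Jordan form
J =
  [3, 1, 0, 0]
  [0, 3, 1, 0]
  [0, 0, 3, 0]
  [0, 0, 0, 3]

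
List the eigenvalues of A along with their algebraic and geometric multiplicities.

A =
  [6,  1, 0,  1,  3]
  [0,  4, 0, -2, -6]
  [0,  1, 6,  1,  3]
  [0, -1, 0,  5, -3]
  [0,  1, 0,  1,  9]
λ = 6: alg = 5, geom = 4

Step 1 — factor the characteristic polynomial to read off the algebraic multiplicities:
  χ_A(x) = (x - 6)^5

Step 2 — compute geometric multiplicities via the rank-nullity identity g(λ) = n − rank(A − λI):
  rank(A − (6)·I) = 1, so dim ker(A − (6)·I) = n − 1 = 4

Summary:
  λ = 6: algebraic multiplicity = 5, geometric multiplicity = 4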